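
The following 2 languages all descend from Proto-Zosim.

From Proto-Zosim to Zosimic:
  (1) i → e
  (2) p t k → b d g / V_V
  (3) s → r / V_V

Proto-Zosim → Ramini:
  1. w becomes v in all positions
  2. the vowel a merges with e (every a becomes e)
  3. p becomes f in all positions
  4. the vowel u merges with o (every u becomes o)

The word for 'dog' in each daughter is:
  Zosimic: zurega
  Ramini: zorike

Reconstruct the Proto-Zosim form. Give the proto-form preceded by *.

*zurika

Position 6: Zosimic has a, Ramini has e. Zosimic preserves a here (none of its changes turn any other segment into a), so the proto-segment is *a.
Position 2: Zosimic has u, Ramini has o. Zosimic preserves u here (none of its changes turn any other segment into u), so the proto-segment is *u.
Continuing position by position gives *zurika; check it forward:
Zosimic: *zurika > zureka > zurega  (by vowel merger, intervocalic voicing)
Ramini: start from *zurika.
  rule 1: no change — zurika
  rule 2 (vowel merger): zurika → zurike
  rule 3: no change — zurike
  rule 4 (vowel merger): zurike → zorike
  ⇒ Ramini zorike
*zurika is the unique common source.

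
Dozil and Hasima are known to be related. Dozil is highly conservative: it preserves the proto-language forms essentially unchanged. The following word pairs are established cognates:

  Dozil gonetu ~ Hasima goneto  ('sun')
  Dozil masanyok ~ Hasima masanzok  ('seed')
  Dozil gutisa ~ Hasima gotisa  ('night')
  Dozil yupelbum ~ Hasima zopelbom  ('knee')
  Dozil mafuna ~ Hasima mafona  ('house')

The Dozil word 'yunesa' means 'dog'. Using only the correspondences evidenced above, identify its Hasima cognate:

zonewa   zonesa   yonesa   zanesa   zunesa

yupelbum ~ zopelbom — Dozil y corresponds to Hasima z word-initially before a back vowel.
mafuna ~ mafona — Dozil u corresponds to Hasima o after a consonant, before a nasal.
Applying these to Dozil 'yunesa':
  yunesa → zunesa   (y→z word-initially before a back vowel)
  zunesa → zonesa   (u→o after a consonant, before a nasal)
So the Hasima cognate is 'zonesa'.

zonesa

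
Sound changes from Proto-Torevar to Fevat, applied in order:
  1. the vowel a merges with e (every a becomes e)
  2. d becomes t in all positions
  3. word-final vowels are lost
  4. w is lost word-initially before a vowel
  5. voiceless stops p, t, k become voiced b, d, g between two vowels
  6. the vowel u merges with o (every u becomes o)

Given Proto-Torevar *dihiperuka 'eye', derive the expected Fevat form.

Fevat: *dihiperuka > dihiperuke > tihiperuke > tihiperuk > tihiberuk > tihiberok  (by vowel merger, unconditioned shift, apocope, intervocalic voicing, vowel merger)

tihiberok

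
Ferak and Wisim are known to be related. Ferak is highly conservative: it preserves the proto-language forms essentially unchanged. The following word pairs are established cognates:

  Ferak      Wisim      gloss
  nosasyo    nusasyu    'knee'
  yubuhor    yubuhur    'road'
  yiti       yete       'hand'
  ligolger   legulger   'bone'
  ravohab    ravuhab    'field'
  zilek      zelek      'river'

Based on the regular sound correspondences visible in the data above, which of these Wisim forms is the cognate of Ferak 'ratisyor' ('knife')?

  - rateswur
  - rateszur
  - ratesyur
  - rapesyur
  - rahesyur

ratesyur

yiti ~ yete, ligolger ~ legulger — Ferak i corresponds to Wisim e after a consonant, before a consonant other than r, m, n, p, b, f, v.
yubuhor ~ yubuhur — Ferak o corresponds to Wisim u after a consonant, before r.
Applying these to Ferak 'ratisyor':
  ratisyor → ratesyor   (i→e after a consonant, before a consonant other than r, m, n, p, b, f, v)
  ratesyor → ratesyur   (o→u after a consonant, before r)
So the Wisim cognate is 'ratesyur'.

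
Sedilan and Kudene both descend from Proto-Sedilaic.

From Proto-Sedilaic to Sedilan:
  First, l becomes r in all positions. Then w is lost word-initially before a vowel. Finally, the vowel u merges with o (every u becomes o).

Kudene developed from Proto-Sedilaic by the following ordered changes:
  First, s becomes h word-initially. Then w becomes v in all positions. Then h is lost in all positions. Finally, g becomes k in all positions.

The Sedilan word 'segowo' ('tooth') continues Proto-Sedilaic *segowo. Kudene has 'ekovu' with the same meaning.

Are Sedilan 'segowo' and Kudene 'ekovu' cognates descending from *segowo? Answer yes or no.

no

Derive the expected Kudene reflex of *segowo:
Kudene: *segowo
  segowo → hegowo   [debuccalisation]
  hegowo → hegovo   [unconditioned shift]
  hegovo → egovo   [h-loss]
  egovo → ekovo   [unconditioned shift]
  giving Kudene ekovo.
The regular Kudene reflex would be 'ekovo', but the attested form is 'ekovu'. The correspondence is irregular, so they are not cognates (the Kudene form has a different source).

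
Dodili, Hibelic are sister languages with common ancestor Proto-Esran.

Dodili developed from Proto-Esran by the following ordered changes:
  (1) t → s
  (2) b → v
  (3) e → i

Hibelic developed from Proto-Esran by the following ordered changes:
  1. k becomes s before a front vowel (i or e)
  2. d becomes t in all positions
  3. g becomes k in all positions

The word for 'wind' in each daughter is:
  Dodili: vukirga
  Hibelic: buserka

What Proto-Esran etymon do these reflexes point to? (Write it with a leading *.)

*bukerga

Position 3: Dodili has k, Hibelic has s. Dodili preserves k here (none of its changes turn any other segment into k), so the proto-segment is *k.
Position 1: Dodili has v, Hibelic has b. Hibelic preserves b here (none of its changes turn any other segment into b), so the proto-segment is *b.
Position 6: Dodili has g, Hibelic has k. Dodili preserves g here (none of its changes turn any other segment into g), so the proto-segment is *g.
Continuing position by position gives *bukerga; check it forward:
Dodili: *bukerga > vukerga > vukirga  (by unconditioned shift, vowel merger)
Hibelic: *bukerga > buserga > buserka  (by palatalisation, unconditioned shift)
*bukerga is the unique common source.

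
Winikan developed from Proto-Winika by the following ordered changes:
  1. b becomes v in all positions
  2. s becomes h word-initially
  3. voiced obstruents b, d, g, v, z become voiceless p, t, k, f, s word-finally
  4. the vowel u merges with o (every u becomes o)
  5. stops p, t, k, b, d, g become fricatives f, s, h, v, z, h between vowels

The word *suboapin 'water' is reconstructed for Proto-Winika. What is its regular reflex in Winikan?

Winikan: *suboapin > suvoapin > huvoapin > hovoapin > hovoafin  (by unconditioned shift, debuccalisation, vowel merger, intervocalic lenition)

hovoafin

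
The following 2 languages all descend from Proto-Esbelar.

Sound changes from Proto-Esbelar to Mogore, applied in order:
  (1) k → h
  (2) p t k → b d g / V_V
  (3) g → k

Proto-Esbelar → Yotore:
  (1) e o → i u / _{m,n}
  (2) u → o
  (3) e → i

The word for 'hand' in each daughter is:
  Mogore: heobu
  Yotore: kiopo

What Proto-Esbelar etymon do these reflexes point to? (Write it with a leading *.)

Position 2: Mogore has e, Yotore has i. Mogore preserves e here (none of its changes turn any other segment into e), so the proto-segment is *e.
Position 5: Mogore has u, Yotore has o. Mogore preserves u here (none of its changes turn any other segment into u), so the proto-segment is *u.
Position 4: Mogore has b, Yotore has p. Yotore preserves p here (none of its changes turn any other segment into p), so the proto-segment is *p.
This points to *keopu. Verify forward in each daughter:
Mogore: *keopu
  keopu → heopu   [unconditioned shift]
  heopu → heobu   [intervocalic voicing]
  heobu (rule 3 does not apply)
  giving Mogore heobu.
Yotore: *keopu > keopo > kiopo  (by vowel merger, vowel merger)
No other proto-form is consistent with every reflex, so the reconstruction is *keopu.

*keopu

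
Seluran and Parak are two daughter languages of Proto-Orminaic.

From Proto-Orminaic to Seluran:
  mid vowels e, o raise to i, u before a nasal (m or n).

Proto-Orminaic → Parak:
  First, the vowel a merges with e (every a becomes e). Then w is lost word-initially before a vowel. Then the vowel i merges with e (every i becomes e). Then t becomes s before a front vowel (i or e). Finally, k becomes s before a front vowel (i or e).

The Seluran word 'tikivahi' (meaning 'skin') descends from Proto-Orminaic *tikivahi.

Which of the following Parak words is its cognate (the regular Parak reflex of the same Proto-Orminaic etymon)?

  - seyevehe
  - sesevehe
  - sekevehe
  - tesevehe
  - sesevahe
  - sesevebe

sesevehe

Parak: start from *tikivahi.
  rule 1 (vowel merger): tikivahi → tikivehi
  rule 2: no change — tikivehi
  rule 3 (vowel merger): tikivehi → tekevehe
  rule 4 (palatalisation): tekevehe → sekevehe
  rule 5 (palatalisation): sekevehe → sesevehe
  ⇒ Parak sesevehe
Only 'sesevehe' matches the regular Parak development of *tikivahi.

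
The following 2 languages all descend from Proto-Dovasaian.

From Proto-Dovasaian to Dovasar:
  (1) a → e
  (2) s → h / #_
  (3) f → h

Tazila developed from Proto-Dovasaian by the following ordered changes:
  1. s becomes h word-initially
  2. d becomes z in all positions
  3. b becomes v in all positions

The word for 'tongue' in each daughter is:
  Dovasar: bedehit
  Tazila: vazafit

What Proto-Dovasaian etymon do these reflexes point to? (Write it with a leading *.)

*badafit

Position 1: Dovasar has b, Tazila has v. Dovasar preserves b here (none of its changes turn any other segment into b), so the proto-segment is *b.
Position 3: Dovasar has d, Tazila has z. Dovasar preserves d here (none of its changes turn any other segment into d), so the proto-segment is *d.
Position 4: Dovasar has e, Tazila has a. Tazila preserves a here (none of its changes turn any other segment into a), so the proto-segment is *a.
This points to *badafit. Verify forward in each daughter:
Dovasar: *badafit
  badafit → bedefit   [vowel merger]
  bedefit (rule 2 does not apply)
  bedefit → bedehit   [unconditioned shift]
  giving Dovasar bedehit.
Tazila: *badafit > bazafit > vazafit  (by unconditioned shift, unconditioned shift)
Only *badafit yields all of Dovasar bedehit, Tazila vazafit.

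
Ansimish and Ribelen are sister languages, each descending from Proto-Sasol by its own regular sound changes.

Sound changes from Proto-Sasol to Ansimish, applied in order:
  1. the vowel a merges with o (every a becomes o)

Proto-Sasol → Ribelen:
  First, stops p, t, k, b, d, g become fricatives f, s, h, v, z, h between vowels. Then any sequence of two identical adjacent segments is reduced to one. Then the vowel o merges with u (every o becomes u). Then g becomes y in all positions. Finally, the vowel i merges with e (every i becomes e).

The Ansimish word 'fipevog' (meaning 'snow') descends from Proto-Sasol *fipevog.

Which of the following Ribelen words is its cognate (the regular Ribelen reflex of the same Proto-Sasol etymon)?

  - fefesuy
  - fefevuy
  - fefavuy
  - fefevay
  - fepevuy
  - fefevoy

fefevuy

Ribelen: *fipevog > fifevog > fifevug > fifevuy > fefevuy  (by intervocalic lenition, vowel merger, unconditioned shift, vowel merger)
The other candidates each miss or misapply at least one Ribelen change.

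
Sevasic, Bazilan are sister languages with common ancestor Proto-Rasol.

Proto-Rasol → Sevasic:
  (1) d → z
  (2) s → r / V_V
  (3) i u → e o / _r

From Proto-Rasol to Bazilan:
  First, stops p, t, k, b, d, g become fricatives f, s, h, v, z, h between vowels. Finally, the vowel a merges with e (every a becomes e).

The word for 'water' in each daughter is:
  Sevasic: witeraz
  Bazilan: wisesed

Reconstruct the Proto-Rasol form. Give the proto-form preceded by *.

Position 6: Sevasic has a, Bazilan has e. Sevasic preserves a here (none of its changes turn any other segment into a), so the proto-segment is *a.
Position 3: Sevasic has t, Bazilan has s. Sevasic preserves t here (none of its changes turn any other segment into t), so the proto-segment is *t.
Verify the candidate proto-form against each daughter:
Sevasic: *witesad > witesaz > witeraz  (by unconditioned shift, rhotacism)
Bazilan: *witesad
  witesad → wisesad   [intervocalic lenition]
  wisesad → wisesed   [vowel merger]
  giving Bazilan wisesed.
*witesad is the unique common source.

*witesad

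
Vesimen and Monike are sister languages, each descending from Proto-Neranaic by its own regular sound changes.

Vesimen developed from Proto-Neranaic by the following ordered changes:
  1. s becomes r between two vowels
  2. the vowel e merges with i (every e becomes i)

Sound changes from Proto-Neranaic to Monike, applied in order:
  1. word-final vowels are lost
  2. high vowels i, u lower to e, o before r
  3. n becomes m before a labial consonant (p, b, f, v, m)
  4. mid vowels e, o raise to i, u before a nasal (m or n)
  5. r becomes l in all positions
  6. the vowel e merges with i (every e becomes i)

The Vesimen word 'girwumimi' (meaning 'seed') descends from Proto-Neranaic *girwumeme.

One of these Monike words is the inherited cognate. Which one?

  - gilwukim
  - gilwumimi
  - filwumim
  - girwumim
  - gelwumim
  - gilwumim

gilwumim

Monike: start from *girwumeme.
  rule 1 (apocope): girwumeme → girwumem
  rule 2 (pre-rhotic lowering): girwumem → gerwumem
  rule 3: no change — gerwumem
  rule 4 (pre-nasal raising): gerwumem → gerwumim
  rule 5 (unconditioned shift): gerwumim → gelwumim
  rule 6 (vowel merger): gelwumim → gilwumim
  ⇒ Monike gilwumim
The other candidates each miss or misapply at least one Monike change.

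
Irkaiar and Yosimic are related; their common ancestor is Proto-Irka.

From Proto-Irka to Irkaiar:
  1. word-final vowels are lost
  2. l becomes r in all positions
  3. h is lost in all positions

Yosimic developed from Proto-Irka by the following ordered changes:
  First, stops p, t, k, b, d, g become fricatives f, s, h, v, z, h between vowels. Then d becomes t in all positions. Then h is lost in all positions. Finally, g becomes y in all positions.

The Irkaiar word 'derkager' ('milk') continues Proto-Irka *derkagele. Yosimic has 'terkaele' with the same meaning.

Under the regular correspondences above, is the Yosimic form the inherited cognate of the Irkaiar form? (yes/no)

yes

Derive the expected Yosimic reflex of *derkagele:
Yosimic: *derkagele
  derkagele → derkahele   [intervocalic lenition]
  derkahele → terkahele   [unconditioned shift]
  terkahele → terkaele   [h-loss]
  terkaele (rule 4 does not apply)
  giving Yosimic terkaele.
Yosimic 'terkaele' matches the regular reflex exactly, so the pair is cognate.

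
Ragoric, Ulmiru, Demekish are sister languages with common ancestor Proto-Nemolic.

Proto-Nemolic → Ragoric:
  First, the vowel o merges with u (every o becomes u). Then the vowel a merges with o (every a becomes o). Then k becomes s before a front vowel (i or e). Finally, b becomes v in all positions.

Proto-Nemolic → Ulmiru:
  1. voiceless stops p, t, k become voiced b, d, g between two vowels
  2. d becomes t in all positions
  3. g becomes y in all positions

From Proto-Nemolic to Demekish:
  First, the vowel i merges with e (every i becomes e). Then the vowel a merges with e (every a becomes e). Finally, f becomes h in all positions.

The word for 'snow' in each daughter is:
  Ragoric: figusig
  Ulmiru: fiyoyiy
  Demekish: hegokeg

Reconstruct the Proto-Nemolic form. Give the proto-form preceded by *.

*figokig

Position 7: Ragoric has g, Ulmiru has y, Demekish has g. Ragoric preserves g here (none of its changes turn any other segment into g), so the proto-segment is *g.
Position 1: Ragoric has f, Ulmiru has f, Demekish has h. Ragoric preserves f here (none of its changes turn any other segment into f), so the proto-segment is *f.
Continuing position by position gives *figokig; check it forward:
Ragoric: start from *figokig.
  rule 1 (vowel merger): figokig → figukig
  rule 2: no change — figukig
  rule 3 (palatalisation): figukig → figusig
  rule 4: no change — figusig
  ⇒ Ragoric figusig
Ulmiru: *figokig
  figokig → figogig   [intervocalic voicing]
  figogig (rule 2 does not apply)
  figogig → fiyoyiy   [unconditioned shift]
  giving Ulmiru fiyoyiy.
Demekish: *figokig
  figokig → fegokeg   [vowel merger]
  fegokeg (rule 2 does not apply)
  fegokeg → hegokeg   [unconditioned shift]
  giving Demekish hegokeg.
Only *figokig yields all of Ragoric figusig, Ulmiru fiyoyiy, Demekish hegokeg.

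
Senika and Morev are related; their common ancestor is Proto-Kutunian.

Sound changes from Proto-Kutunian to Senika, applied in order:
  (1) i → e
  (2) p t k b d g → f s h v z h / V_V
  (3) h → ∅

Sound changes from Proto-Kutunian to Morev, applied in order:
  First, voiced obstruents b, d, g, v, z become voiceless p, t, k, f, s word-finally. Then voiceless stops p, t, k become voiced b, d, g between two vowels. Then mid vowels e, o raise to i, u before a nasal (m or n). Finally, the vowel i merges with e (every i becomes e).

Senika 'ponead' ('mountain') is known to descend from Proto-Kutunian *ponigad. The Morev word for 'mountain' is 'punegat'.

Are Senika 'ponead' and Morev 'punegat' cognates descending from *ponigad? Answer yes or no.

yes

Derive the expected Morev reflex of *ponigad:
Morev: start from *ponigad.
  rule 1 (final devoicing): ponigad → ponigat
  rule 2: no change — ponigat
  rule 3 (pre-nasal raising): ponigat → punigat
  rule 4 (vowel merger): punigat → punegat
  ⇒ Morev punegat
Morev 'punegat' matches the regular reflex exactly, so the pair is cognate.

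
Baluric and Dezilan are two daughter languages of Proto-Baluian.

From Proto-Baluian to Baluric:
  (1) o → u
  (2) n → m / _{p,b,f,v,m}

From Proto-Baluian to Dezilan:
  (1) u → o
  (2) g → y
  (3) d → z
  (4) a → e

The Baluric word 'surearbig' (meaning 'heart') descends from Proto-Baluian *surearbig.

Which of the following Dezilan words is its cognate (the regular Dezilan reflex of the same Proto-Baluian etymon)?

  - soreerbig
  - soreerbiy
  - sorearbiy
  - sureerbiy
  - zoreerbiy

Dezilan: *surearbig
  surearbig → sorearbig   [vowel merger]
  sorearbig → sorearbiy   [unconditioned shift]
  sorearbiy (rule 3 does not apply)
  sorearbiy → soreerbiy   [vowel merger]
  giving Dezilan soreerbiy.

soreerbiy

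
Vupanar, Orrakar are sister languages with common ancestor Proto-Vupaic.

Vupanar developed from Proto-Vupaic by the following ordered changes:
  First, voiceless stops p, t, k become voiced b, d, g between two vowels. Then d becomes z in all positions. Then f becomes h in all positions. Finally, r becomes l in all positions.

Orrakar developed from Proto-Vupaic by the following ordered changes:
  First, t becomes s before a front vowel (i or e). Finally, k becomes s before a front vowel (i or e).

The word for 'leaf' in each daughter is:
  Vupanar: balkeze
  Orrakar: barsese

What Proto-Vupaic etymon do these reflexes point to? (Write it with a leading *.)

Position 4: Vupanar has k, Orrakar has s. Vupanar preserves k here (none of its changes turn any other segment into k), so the proto-segment is *k.
Position 6: Vupanar has z, Orrakar has s. Taking the neighbouring segments as reconstructed: Vupanar z could go back to *t or *d or *z; Orrakar s could go back to *t or *k or *s — the one source consistent with every daughter is *t.
Verify the candidate proto-form against each daughter:
Vupanar: *barkete > barkede > barkeze > balkeze  (by intervocalic voicing, unconditioned shift, unconditioned shift)
Orrakar: *barkete
  barkete → barkese   [palatalisation]
  barkese → barsese   [palatalisation]
  giving Orrakar barsese.
Only *barkete yields all of Vupanar balkeze, Orrakar barsese.

*barkete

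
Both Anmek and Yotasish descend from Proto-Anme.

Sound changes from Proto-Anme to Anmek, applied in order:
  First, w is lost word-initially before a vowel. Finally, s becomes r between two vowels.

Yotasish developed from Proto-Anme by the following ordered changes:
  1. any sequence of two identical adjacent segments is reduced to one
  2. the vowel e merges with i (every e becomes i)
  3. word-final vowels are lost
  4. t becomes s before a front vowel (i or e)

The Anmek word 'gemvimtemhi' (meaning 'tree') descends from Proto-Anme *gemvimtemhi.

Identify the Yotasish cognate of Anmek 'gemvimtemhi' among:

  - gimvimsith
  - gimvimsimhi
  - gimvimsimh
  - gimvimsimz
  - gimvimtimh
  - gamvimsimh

gimvimsimh

Yotasish: *gemvimtemhi > gimvimtimhi > gimvimtimh > gimvimsimh  (by vowel merger, apocope, palatalisation)
The other candidates each miss or misapply at least one Yotasish change.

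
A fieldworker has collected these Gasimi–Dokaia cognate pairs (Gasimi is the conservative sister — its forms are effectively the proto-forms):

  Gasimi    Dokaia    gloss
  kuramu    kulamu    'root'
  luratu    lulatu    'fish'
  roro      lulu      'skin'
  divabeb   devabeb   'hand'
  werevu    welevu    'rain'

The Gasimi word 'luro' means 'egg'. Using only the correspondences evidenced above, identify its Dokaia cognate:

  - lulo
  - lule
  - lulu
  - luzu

lulu

roro ~ lulu — Gasimi r corresponds to Dokaia l between vowels (before a back vowel).
roro ~ lulu — Gasimi o corresponds to Dokaia u word-finally.
Applying these to Gasimi 'luro':
  luro → lulo   (r→l between vowels (before a back vowel))
  lulo → lulu   (o→u word-finally)
So the Dokaia cognate is 'lulu'.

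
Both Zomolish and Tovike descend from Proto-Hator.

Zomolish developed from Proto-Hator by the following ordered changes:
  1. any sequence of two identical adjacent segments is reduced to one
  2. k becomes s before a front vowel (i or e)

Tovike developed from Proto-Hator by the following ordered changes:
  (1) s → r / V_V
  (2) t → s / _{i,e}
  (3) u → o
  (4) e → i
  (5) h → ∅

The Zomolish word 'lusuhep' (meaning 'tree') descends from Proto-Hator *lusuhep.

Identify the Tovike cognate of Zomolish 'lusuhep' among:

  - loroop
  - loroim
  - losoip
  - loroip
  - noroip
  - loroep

Tovike: start from *lusuhep.
  rule 1 (rhotacism): lusuhep → luruhep
  rule 2: no change — luruhep
  rule 3 (vowel merger): luruhep → lorohep
  rule 4 (vowel merger): lorohep → lorohip
  rule 5 (h-loss): lorohip → loroip
  ⇒ Tovike loroip

loroip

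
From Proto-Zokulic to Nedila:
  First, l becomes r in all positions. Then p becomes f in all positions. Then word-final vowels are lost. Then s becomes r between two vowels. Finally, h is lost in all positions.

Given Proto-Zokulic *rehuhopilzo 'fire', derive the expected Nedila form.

Nedila: *rehuhopilzo
  rehuhopilzo → rehuhopirzo   [unconditioned shift]
  rehuhopirzo → rehuhofirzo   [unconditioned shift]
  rehuhofirzo → rehuhofirz   [apocope]
  rehuhofirz (rule 4 does not apply)
  rehuhofirz → reuofirz   [h-loss]
  giving Nedila reuofirz.

reuofirz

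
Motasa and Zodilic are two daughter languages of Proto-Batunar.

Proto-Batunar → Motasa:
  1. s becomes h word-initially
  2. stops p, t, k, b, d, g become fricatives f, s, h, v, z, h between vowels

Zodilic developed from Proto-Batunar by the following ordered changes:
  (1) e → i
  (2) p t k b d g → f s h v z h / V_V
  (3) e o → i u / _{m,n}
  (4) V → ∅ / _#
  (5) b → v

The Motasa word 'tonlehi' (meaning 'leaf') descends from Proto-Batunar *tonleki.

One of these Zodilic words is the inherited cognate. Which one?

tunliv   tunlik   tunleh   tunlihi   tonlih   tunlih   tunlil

tunlih

Zodilic: *tonleki
  tonleki → tonliki   [vowel merger]
  tonliki → tonlihi   [intervocalic lenition]
  tonlihi → tunlihi   [pre-nasal raising]
  tunlihi → tunlih   [apocope]
  tunlih (rule 5 does not apply)
  giving Zodilic tunlih.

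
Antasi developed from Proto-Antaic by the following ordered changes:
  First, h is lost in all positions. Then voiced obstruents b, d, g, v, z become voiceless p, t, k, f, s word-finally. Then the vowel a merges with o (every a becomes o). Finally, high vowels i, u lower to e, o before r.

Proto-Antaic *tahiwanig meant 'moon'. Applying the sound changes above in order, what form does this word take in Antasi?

toiwonik

Antasi: start from *tahiwanig.
  rule 1 (h-loss): tahiwanig → taiwanig
  rule 2 (final devoicing): taiwanig → taiwanik
  rule 3 (vowel merger): taiwanik → toiwonik
  rule 4: no change — toiwonik
  ⇒ Antasi toiwonik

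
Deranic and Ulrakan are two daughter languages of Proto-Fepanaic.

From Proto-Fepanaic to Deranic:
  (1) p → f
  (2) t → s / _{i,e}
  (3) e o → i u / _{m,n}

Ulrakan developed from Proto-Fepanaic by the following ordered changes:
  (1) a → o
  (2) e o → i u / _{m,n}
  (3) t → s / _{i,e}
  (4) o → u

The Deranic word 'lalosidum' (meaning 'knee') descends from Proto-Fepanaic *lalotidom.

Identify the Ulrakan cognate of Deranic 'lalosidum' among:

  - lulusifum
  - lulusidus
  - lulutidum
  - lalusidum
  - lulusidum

lulusidum

Ulrakan: start from *lalotidom.
  rule 1 (vowel merger): lalotidom → lolotidom
  rule 2 (pre-nasal raising): lolotidom → lolotidum
  rule 3 (palatalisation): lolotidum → lolosidum
  rule 4 (vowel merger): lolosidum → lulusidum
  ⇒ Ulrakan lulusidum
Only 'lulusidum' matches the regular Ulrakan development of *lalotidom.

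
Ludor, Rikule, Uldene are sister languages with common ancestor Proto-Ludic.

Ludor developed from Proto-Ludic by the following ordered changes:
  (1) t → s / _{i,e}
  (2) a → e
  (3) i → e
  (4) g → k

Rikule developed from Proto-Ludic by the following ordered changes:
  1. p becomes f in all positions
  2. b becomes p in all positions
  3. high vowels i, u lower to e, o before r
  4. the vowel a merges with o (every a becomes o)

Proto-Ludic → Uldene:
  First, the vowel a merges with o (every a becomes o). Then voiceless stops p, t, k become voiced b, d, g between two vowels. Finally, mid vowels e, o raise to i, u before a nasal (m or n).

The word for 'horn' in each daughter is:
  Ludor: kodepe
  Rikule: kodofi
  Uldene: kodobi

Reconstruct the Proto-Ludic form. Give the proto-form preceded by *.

*kodapi

Position 4: Ludor has e, Rikule has o, Uldene has o. Taking the neighbouring segments as reconstructed: Ludor e could go back to *a or *e or *i; Rikule o could go back to *a or *o; Uldene o could go back to *a or *o — the one source consistent with every daughter is *a.
Position 6: Ludor has e, Rikule has i, Uldene has i. Rikule preserves i here (none of its changes turn any other segment into i), so the proto-segment is *i.
Position 5: Ludor has p, Rikule has f, Uldene has b. Ludor preserves p here (none of its changes turn any other segment into p), so the proto-segment is *p.
This points to *kodapi. Verify forward in each daughter:
Ludor: start from *kodapi.
  rule 1: no change — kodapi
  rule 2 (vowel merger): kodapi → kodepi
  rule 3 (vowel merger): kodepi → kodepe
  rule 4: no change — kodepe
  ⇒ Ludor kodepe
Rikule: *kodapi > kodafi > kodofi  (by unconditioned shift, vowel merger)
Uldene: *kodapi > kodopi > kodobi  (by vowel merger, intervocalic voicing)
*kodapi is the unique common source.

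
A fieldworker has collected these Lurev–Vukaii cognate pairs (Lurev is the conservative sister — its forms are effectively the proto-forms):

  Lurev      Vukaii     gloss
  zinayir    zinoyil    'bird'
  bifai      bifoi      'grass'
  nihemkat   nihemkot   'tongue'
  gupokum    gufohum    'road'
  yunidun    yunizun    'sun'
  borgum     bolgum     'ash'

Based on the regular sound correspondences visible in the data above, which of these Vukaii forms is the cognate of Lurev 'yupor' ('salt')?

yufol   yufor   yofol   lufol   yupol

yufol

gupokum ~ gufohum — Lurev p corresponds to Vukaii f between vowels (before a back vowel).
zinayir ~ zinoyil — Lurev r corresponds to Vukaii l word-finally.
Applying these to Lurev 'yupor':
  yupor → yufor   (p→f between vowels (before a back vowel))
  yufor → yufol   (r→l word-finally)
So the Vukaii cognate is 'yufol'.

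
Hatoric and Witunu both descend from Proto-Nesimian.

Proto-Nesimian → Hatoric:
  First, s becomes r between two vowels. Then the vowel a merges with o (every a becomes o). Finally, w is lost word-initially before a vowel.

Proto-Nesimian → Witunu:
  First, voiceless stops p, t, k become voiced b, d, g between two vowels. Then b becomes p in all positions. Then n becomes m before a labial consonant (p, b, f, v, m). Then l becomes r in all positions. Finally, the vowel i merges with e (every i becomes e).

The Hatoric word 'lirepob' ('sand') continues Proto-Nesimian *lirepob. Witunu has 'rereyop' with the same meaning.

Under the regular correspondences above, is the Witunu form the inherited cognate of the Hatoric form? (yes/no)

no

Derive the expected Witunu reflex of *lirepob:
Witunu: start from *lirepob.
  rule 1 (intervocalic voicing): lirepob → lirebob
  rule 2 (unconditioned shift): lirebob → lirepop
  rule 3: no change — lirepop
  rule 4 (unconditioned shift): lirepop → rirepop
  rule 5 (vowel merger): rirepop → rerepop
  ⇒ Witunu rerepop
The regular Witunu reflex would be 'rerepop', but the attested form is 'rereyop'. The correspondence is irregular, so they are not cognates (the Witunu form has a different source).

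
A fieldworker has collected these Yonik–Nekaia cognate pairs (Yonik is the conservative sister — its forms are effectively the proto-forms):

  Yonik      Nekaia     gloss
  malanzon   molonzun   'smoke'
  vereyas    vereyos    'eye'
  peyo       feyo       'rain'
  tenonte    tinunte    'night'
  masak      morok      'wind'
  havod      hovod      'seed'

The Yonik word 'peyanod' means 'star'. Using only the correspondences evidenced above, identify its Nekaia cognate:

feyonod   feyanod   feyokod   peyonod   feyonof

feyonod

peyo ~ feyo — Yonik p corresponds to Nekaia f word-initially before a front vowel.
malanzon ~ molonzun — Yonik a corresponds to Nekaia o after a consonant, before a nasal.
Applying these to Yonik 'peyanod':
  peyanod → feyanod   (p→f word-initially before a front vowel)
  feyanod → feyonod   (a→o after a consonant, before a nasal)
So the Nekaia cognate is 'feyonod'.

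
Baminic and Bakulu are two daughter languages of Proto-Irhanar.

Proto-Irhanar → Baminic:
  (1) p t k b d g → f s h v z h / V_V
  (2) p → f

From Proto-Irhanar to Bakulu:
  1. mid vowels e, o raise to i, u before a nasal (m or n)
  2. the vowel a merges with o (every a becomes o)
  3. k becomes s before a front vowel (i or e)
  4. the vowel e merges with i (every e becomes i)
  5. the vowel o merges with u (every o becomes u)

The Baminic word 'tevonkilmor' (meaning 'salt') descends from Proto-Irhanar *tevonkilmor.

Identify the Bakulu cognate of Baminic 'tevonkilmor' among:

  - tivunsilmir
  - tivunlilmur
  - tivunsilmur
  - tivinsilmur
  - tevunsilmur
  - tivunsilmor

Bakulu: *tevonkilmor
  tevonkilmor → tevunkilmor   [pre-nasal raising]
  tevunkilmor (rule 2 does not apply)
  tevunkilmor → tevunsilmor   [palatalisation]
  tevunsilmor → tivunsilmor   [vowel merger]
  tivunsilmor → tivunsilmur   [vowel merger]
  giving Bakulu tivunsilmur.

tivunsilmur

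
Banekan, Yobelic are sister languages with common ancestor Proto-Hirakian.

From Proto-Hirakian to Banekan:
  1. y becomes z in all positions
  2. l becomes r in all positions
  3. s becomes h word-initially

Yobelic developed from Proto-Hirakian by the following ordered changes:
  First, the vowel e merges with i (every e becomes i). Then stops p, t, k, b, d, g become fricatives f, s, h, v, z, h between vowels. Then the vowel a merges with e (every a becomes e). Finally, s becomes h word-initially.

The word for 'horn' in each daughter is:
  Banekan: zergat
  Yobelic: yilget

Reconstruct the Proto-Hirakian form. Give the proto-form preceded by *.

Position 1: Banekan has z, Yobelic has y. Yobelic preserves y here (none of its changes turn any other segment into y), so the proto-segment is *y.
Position 3: Banekan has r, Yobelic has l. Yobelic preserves l here (none of its changes turn any other segment into l), so the proto-segment is *l.
Position 2: Banekan has e, Yobelic has i. Banekan preserves e here (none of its changes turn any other segment into e), so the proto-segment is *e.
Continuing position by position gives *yelgat; check it forward:
Banekan: start from *yelgat.
  rule 1 (unconditioned shift): yelgat → zelgat
  rule 2 (unconditioned shift): zelgat → zergat
  rule 3: no change — zergat
  ⇒ Banekan zergat
Yobelic: *yelgat > yilgat > yilget  (by vowel merger, vowel merger)
Only *yelgat yields all of Banekan zergat, Yobelic yilget.

*yelgat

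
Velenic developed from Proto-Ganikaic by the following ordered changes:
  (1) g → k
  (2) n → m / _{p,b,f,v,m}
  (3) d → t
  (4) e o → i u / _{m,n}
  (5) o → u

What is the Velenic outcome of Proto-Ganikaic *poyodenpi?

puyutimpi

Velenic: start from *poyodenpi.
  rule 1: no change — poyodenpi
  rule 2 (nasal place assimilation): poyodenpi → poyodempi
  rule 3 (unconditioned shift): poyodempi → poyotempi
  rule 4 (pre-nasal raising): poyotempi → poyotimpi
  rule 5 (vowel merger): poyotimpi → puyutimpi
  ⇒ Velenic puyutimpi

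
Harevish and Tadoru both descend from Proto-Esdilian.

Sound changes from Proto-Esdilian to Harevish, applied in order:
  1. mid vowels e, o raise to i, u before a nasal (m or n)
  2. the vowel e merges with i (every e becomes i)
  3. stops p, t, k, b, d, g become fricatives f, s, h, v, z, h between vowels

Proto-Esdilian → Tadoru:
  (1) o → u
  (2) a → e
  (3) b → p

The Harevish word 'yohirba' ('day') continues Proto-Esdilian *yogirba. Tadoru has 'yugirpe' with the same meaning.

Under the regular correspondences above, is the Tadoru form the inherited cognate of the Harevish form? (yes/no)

Derive the expected Tadoru reflex of *yogirba:
Tadoru: *yogirba
  yogirba → yugirba   [vowel merger]
  yugirba → yugirbe   [vowel merger]
  yugirbe → yugirpe   [unconditioned shift]
  giving Tadoru yugirpe.
Tadoru 'yugirpe' matches the regular reflex exactly, so the pair is cognate.

yes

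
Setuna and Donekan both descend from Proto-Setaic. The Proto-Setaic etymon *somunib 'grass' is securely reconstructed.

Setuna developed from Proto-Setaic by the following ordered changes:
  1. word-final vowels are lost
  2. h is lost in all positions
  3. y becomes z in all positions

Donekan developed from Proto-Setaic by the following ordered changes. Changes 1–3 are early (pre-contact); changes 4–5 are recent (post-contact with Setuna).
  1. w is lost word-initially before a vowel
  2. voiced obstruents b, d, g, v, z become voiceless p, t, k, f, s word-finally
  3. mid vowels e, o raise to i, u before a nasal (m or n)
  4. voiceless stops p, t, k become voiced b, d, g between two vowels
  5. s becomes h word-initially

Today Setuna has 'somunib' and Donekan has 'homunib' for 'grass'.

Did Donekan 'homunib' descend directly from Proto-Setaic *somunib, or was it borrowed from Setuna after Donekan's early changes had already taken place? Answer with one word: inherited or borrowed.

If inherited, *somunib would pass through all of Donekan's changes:
Donekan: *somunib > somunip > sumunip > humunip  (by final devoicing, pre-nasal raising, debuccalisation)
If borrowed from Setuna 'somunib' after the early changes, it would undergo only the recent ones:
  rule 4 (intervocalic voicing): no change (somunib)
  rule 5 (debuccalisation): somunib → homunib
  ⇒ as a loan: homunib
Donekan 'homunib' matches the loan outcome 'homunib', not the inherited 'humunip' — it skipped the early Donekan changes, so it was borrowed from Setuna.

borrowed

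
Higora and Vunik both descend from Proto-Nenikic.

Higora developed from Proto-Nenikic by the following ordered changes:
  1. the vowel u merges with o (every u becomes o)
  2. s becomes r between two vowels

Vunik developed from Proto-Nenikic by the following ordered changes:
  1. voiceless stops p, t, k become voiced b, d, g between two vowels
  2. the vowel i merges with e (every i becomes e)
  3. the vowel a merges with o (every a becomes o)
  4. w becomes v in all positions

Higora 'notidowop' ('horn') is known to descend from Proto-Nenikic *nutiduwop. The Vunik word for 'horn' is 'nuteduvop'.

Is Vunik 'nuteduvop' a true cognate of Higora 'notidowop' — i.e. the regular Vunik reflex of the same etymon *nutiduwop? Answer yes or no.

no

Derive the expected Vunik reflex of *nutiduwop:
Vunik: *nutiduwop > nudiduwop > nudeduwop > nudeduvop  (by intervocalic voicing, vowel merger, unconditioned shift)
The regular Vunik reflex would be 'nudeduvop', but the attested form is 'nuteduvop'. The correspondence is irregular, so they are not cognates (the Vunik form has a different source).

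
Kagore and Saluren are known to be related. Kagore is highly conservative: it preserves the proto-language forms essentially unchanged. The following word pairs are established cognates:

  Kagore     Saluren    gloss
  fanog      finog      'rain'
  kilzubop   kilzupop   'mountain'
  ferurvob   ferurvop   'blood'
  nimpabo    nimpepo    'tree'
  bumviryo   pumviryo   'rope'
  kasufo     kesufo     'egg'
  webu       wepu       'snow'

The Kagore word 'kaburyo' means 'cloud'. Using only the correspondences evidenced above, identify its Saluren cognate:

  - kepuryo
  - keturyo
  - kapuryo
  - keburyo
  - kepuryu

nimpabo ~ nimpepo — Kagore a corresponds to Saluren e after a consonant, before a labial obstruent.
webu ~ wepu — Kagore b corresponds to Saluren p between vowels (before a back vowel).
Applying these to Kagore 'kaburyo':
  kaburyo → keburyo   (a→e after a consonant, before a labial obstruent)
  keburyo → kepuryo   (b→p between vowels (before a back vowel))
So the Saluren cognate is 'kepuryo'.

kepuryo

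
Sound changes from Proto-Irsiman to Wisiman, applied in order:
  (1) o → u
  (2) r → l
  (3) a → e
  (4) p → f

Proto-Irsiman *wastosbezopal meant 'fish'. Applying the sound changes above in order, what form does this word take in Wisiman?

westusbezufel

Wisiman: start from *wastosbezopal.
  rule 1 (vowel merger): wastosbezopal → wastusbezupal
  rule 2: no change — wastusbezupal
  rule 3 (vowel merger): wastusbezupal → westusbezupel
  rule 4 (unconditioned shift): westusbezupel → westusbezufel
  ⇒ Wisiman westusbezufel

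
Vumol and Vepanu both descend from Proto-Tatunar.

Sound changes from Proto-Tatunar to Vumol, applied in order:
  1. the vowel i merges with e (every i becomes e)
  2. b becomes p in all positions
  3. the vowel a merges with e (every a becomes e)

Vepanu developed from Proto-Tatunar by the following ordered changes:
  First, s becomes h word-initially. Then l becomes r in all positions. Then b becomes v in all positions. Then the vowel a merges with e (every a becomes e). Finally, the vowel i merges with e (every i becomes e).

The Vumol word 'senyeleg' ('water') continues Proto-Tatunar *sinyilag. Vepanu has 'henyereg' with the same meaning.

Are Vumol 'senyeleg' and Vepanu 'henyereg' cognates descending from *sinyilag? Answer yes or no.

yes

Derive the expected Vepanu reflex of *sinyilag:
Vepanu: *sinyilag > hinyilag > hinyirag > hinyireg > henyereg  (by debuccalisation, unconditioned shift, vowel merger, vowel merger)
Vepanu 'henyereg' matches the regular reflex exactly, so the pair is cognate.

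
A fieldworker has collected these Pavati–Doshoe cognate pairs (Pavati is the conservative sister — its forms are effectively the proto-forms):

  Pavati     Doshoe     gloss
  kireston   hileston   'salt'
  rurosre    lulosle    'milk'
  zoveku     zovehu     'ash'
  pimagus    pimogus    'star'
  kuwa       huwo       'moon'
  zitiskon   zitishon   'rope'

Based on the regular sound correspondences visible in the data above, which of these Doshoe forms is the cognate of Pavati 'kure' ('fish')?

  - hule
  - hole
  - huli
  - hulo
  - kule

hule

kuwa ~ huwo — Pavati k corresponds to Doshoe h word-initially before a back vowel.
kireston ~ hileston — Pavati r corresponds to Doshoe l between vowels (before a front vowel).
Applying these to Pavati 'kure':
  kure → hure   (k→h word-initially before a back vowel)
  hure → hule   (r→l between vowels (before a front vowel))
So the Doshoe cognate is 'hule'.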